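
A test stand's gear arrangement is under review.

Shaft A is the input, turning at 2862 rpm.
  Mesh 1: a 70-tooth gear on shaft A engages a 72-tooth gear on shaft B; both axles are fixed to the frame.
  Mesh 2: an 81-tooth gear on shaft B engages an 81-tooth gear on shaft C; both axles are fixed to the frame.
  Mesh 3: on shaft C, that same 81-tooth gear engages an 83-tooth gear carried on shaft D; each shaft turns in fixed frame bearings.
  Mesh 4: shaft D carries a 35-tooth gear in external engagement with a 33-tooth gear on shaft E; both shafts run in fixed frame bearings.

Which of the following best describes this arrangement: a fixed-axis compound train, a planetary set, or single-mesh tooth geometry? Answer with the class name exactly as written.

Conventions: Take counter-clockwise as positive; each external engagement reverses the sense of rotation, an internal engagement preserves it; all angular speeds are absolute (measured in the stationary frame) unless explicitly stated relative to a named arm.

4-mesh fixed-axis compound train (all bearings frame-fixed)
classification: fixed-axis compound train

fixed-axis compound train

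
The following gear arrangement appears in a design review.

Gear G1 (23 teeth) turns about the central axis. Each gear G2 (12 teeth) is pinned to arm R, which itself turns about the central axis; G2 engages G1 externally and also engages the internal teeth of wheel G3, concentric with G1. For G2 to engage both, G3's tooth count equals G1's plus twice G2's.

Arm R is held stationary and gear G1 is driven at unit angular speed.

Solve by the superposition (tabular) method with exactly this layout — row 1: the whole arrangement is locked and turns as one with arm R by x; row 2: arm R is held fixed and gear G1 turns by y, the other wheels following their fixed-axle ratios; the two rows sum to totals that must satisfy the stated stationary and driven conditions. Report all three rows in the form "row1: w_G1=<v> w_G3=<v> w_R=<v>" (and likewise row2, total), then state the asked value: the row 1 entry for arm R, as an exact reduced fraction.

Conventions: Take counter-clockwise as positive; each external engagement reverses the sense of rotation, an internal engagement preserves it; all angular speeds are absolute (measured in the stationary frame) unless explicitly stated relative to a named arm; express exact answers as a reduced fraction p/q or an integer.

topology: planetary set — G1 23T / G2 12T / G3 47T, arm = carrier (Willis)
row 1: whole set turns with the arm by x
row 2 (arm held, sun turns y): ω_ring = −(23/47)·y, ω_arm = 0
boundary: total ω_arm = x = 0 and total ω_sun = x + y = 1  ⇒  y = 1, x = 0
row 2 ring = −(23/47)·1 = -23/47
totals (row 1 + row 2): sun 0 + 1 = 1, ring 0 + (-23/47) = -23/47, arm 0 + 0 = 0
asked cell (row1, arm) = 0

row1: w_G1=0 w_G3=0 w_R=0
row2: w_G1=1 w_G3=-23/47 w_R=0
total: w_G1=1 w_G3=-23/47 w_R=0
asked value: 0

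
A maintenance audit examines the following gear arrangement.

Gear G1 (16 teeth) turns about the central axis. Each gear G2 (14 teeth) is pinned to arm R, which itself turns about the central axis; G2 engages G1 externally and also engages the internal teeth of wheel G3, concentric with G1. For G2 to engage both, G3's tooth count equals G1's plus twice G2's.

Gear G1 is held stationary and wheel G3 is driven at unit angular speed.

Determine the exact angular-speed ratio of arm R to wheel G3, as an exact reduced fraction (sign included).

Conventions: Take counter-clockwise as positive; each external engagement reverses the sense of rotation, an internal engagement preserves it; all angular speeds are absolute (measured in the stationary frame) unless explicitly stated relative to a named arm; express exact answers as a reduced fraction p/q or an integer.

planetary set (16T centre, 14T on arm, 44T internal) — Willis relation
ring teeth: 16 + 2·14 = 44
16(ω_sun−ω_arm) = −44(ω_ring−ω_arm),  ω_sun = 0, ω_ring = 1
16(0−ω_arm) = −44(1−ω_arm)  ⇒  60·ω_arm = 44  ⇒  ω_arm = 11/15
ω_out/ω_in = 11/15

11/15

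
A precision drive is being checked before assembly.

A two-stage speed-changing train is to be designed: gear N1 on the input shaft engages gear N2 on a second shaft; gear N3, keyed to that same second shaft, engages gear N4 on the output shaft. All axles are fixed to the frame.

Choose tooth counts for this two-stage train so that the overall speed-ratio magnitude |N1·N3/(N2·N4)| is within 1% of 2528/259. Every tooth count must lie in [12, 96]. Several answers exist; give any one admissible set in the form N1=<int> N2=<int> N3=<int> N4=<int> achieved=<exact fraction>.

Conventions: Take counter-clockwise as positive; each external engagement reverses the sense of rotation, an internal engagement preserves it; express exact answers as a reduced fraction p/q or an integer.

2-stage fixed-axis compound train for ratio 2528/259
target = 2528/259 in lowest terms: an exact hit needs N1·N3 = k·2528 and N2·N4 = k·259 for one integer k, every count in [12, 96]; additionally prefer no 1:1 stage (N1 ≠ N2, N3 ≠ N4)
k = 1: no 1:1-free in-range split of k·2528 and k·259 into factor pairs; take k = 2
k = 2: N1·N3 = 5056 = 64·79, N2·N4 = 518 = 14·37
achieved = 64·79/(14·37) = 2528/259; |achieved − target| = 0 ≤ 632/6475 ✓

N1=64 N2=14 N3=79 N4=37 achieved=2528/259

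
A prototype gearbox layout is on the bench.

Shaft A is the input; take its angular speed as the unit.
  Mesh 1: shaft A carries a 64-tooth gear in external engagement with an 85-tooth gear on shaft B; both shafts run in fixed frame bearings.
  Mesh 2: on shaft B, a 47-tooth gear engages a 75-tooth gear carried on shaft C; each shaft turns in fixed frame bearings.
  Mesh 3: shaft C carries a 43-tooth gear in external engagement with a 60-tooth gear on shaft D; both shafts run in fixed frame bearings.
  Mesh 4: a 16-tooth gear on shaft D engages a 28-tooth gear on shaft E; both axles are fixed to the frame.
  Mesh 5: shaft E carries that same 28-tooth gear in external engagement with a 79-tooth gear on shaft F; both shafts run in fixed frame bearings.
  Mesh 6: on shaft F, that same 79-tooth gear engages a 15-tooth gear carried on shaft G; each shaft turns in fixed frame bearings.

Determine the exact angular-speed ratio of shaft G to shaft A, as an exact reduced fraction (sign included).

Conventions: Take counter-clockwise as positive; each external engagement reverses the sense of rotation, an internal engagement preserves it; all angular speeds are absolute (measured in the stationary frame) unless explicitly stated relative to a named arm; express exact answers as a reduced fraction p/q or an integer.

class = fixed-axis compound train [6 meshes; 6 ratios multiply, 6 sense flips]
mesh 1 [64T→85T]: running ratio 64/85, sense −
mesh 2 [47T→75T]: running ratio 3008/6375, sense +
mesh 3 [43T→60T]: running ratio 32336/95625, sense −
mesh 4 [16T→28T]: running ratio 129344/669375, sense +
mesh 5 [28T→79T]: running ratio 517376/7554375, sense −
mesh 6 [79T→15T]: running ratio 517376/1434375, sense +
ω_out/ω_in = 517376/1434375

517376/1434375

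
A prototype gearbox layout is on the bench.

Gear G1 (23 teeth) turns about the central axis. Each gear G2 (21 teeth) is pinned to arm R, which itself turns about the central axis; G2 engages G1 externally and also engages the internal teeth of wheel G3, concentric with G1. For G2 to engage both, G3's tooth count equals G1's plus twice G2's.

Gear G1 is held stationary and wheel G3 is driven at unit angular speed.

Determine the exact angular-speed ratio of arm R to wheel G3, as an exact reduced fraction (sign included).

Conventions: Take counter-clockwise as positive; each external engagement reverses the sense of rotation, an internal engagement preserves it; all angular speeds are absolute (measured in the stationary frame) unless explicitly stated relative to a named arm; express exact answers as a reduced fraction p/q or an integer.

65/88

planetary set (23T centre, 21T on arm, 65T internal) — Willis relation
ring teeth: 23 + 2·21 = 65
23(ω_sun−ω_arm) = −65(ω_ring−ω_arm),  ω_sun = 0, ω_ring = 1
23(0−ω_arm) = −65(1−ω_arm)  ⇒  88·ω_arm = 65  ⇒  ω_arm = 65/88
ω_out/ω_in = 65/88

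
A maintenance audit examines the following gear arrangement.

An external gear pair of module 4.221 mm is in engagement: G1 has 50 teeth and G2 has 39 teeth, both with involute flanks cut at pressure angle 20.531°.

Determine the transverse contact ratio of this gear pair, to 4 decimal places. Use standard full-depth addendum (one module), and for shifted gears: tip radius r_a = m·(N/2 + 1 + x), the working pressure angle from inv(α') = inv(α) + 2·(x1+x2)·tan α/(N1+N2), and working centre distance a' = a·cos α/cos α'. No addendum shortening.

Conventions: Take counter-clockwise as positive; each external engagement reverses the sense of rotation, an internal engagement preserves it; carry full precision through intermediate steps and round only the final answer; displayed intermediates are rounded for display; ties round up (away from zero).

1.7051

single-mesh involute tooth geometry (50T engaging 39T at module 4.221)
base radii: r_b1 = 98.822323, r_b2 = 77.081412
tip radii: r_a1 = 109.746000, r_a2 = 86.530500
no profile shift: α' = α, a' = a
action lengths: √(r_a1²−r_b1²) = 47.731886, √(r_a2²−r_b2²) = 39.318994
base pitch p_b = π·m·cos α = 12.418379
CR = (47.731886 + 39.318994 − 187.834500·sin 20.53100°)/12.418379 = 1.705107
contact ratio ≈ 1.7051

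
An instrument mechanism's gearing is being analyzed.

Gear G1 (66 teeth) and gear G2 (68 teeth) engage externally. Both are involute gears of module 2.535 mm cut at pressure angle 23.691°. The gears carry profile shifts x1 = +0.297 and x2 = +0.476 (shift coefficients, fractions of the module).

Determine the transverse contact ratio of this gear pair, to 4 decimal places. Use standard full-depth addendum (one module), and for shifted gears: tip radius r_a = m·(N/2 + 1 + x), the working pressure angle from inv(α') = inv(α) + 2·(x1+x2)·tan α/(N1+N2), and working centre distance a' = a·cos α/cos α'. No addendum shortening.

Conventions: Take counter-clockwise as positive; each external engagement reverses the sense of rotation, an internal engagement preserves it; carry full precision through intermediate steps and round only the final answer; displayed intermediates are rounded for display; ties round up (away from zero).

class = single-mesh tooth geometry [involute pair 66T × 68T, m = 2.535]
base radii: r_b1 = 76.605035, r_b2 = 78.926400
tip radii: r_a1 = 86.942895, r_a2 = 89.931660
inv(α') = inv(23.691°) + 2·(+0.297+0.476)·tan α/(66+68) = 0.03035839  ⇒  α' = 25.10047°
a' = a·cos α / cos α' = 169.8450·cos 23.691°/cos 25.10047° = 171.750653
action lengths: √(r_a1²−r_b1²) = 41.118555, √(r_a2²−r_b2²) = 43.108316
base pitch p_b = π·m·cos α = 7.292782
CR = (41.118555 + 43.108316 − 171.750653·sin 25.10047°)/7.292782 = 1.558948
contact ratio ≈ 1.5589

1.5589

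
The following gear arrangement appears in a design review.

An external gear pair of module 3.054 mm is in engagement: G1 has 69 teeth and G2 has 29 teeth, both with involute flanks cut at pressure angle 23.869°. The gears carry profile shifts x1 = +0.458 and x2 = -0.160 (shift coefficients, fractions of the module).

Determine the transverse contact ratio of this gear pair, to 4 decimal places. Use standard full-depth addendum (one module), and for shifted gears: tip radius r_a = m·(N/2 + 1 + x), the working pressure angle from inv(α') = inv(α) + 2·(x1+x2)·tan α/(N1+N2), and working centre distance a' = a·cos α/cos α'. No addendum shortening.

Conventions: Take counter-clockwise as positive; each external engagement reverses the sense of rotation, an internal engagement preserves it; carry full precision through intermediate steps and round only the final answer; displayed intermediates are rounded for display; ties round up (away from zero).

1.5393

recognized (one external pair, fixed centres): single-mesh tooth geometry, m = 3.054, N1 = 69, N2 = 29
base radii: r_b1 = 96.351621, r_b2 = 40.495609
tip radii: r_a1 = 109.815732, r_a2 = 46.848360
inv(α') = inv(23.869°) + 2·(+0.458-0.160)·tan α/(69+29) = 0.02859029  ⇒  α' = 24.62881°
a' = a·cos α / cos α' = 149.6460·cos 23.869°/cos 24.62881° = 150.542591
action lengths: √(r_a1²−r_b1²) = 52.686432, √(r_a2²−r_b2²) = 23.555774
base pitch p_b = π·m·cos α = 8.773842
CR = (52.686432 + 23.555774 − 150.542591·sin 24.62881°)/8.773842 = 1.539280
contact ratio ≈ 1.5393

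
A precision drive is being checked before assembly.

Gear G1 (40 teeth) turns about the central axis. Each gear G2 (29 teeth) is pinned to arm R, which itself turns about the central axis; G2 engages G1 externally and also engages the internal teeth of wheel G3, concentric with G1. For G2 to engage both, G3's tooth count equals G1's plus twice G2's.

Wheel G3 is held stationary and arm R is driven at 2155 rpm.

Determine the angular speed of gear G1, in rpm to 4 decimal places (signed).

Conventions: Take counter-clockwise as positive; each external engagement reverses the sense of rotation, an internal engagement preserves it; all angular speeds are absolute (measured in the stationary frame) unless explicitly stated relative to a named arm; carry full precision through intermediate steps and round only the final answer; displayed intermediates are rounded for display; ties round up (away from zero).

recognized (axles ride arm R): planetary set, 40/29/98 teeth
normalise by the input: solve with ω_arm = 1, then scale by 2155 rpm
ring teeth: 40 + 2·29 = 98
40(ω_sun−ω_arm) = −98(ω_ring−ω_arm),  ω_ring = 0, ω_arm = 1
ω_sun = 1 − (98/40)(0−1) = 69/20
scale: ω_sun = 69/20 × 2155 rpm = +7434.7500 rpm

+7434.7500 rpm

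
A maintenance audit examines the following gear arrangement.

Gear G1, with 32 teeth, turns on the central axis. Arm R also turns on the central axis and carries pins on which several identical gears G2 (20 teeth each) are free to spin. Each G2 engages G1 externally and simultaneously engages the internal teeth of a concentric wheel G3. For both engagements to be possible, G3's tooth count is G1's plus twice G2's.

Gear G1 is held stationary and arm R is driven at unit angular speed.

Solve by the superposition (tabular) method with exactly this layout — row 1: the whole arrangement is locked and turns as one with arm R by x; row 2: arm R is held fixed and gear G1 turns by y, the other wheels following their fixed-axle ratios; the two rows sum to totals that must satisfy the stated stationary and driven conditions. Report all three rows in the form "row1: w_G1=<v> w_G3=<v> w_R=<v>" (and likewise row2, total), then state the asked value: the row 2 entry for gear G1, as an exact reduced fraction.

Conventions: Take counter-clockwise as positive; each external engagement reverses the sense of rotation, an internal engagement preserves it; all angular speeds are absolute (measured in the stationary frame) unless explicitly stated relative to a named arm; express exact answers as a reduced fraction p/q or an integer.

row1: w_G1=1 w_G3=1 w_R=1
row2: w_G1=-1 w_G3=4/9 w_R=0
total: w_G1=0 w_G3=13/9 w_R=1
asked value: -1

planetary set (32T centre, 20T on arm, 72T internal) — Willis relation
row 1 (train locked, turned with arm): all members turn x
row 2 (arm held, sun turns y): ω_ring = −(32/72)·y, ω_arm = 0
boundary: total ω_sun = x + y = 0 and total ω_arm = x = 1  ⇒  y = -1, x = 1
row 2 ring = −(32/72)·(-1) = 4/9
totals (row 1 + row 2): sun 1 + (-1) = 0, ring 1 + 4/9 = 13/9, arm 1 + 0 = 1
asked cell (row2, sun) = -1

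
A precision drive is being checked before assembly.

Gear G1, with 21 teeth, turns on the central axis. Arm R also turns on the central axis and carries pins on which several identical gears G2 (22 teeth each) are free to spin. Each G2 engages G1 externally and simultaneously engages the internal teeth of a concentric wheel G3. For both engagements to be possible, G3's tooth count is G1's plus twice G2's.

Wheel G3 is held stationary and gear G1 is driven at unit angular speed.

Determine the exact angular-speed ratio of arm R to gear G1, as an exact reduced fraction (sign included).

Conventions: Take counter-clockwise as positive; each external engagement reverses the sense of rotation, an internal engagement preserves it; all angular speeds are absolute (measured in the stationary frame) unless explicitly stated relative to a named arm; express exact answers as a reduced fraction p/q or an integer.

recognized (axles ride arm R): planetary set, 21/22/65 teeth
ring teeth: 21 + 2·22 = 65
21(ω_sun−ω_arm) = −65(ω_ring−ω_arm),  ω_ring = 0, ω_sun = 1
21(1−ω_arm) = −65(0−ω_arm)  ⇒  86·ω_arm = 21  ⇒  ω_arm = 21/86
ω_out/ω_in = 21/86

21/86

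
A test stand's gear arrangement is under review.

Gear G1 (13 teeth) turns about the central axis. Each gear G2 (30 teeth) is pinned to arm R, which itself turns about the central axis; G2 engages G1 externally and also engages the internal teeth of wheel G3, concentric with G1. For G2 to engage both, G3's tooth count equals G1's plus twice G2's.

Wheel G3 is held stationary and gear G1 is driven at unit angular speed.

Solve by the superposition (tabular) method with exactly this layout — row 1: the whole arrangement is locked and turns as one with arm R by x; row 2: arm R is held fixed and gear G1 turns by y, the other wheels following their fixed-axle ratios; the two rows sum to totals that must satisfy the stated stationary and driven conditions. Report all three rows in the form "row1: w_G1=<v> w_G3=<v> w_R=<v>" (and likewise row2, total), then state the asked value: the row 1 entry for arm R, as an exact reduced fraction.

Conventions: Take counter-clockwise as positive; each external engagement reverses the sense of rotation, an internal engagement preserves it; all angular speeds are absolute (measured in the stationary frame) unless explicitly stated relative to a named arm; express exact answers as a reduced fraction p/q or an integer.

recognized (axles ride arm R): planetary set, 13/30/73 teeth
row 1: whole set turns with the arm by x
row 2 — arm fixed, fixed-axis ratios: sun y, ring −(13/73)·y, arm 0
boundary: total ω_ring = x − (13/73)·y = 0 and total ω_sun = x + y = 1  ⇒  y = 73/86, x = 13/86
row 2 ring = −(13/73)·73/86 = -13/86
totals (row 1 + row 2): sun 13/86 + 73/86 = 1, ring 13/86 + (-13/86) = 0, arm 13/86 + 0 = 13/86
asked cell (row1, arm) = 13/86

row1: w_G1=13/86 w_G3=13/86 w_R=13/86
row2: w_G1=73/86 w_G3=-13/86 w_R=0
total: w_G1=1 w_G3=0 w_R=13/86
asked value: 13/86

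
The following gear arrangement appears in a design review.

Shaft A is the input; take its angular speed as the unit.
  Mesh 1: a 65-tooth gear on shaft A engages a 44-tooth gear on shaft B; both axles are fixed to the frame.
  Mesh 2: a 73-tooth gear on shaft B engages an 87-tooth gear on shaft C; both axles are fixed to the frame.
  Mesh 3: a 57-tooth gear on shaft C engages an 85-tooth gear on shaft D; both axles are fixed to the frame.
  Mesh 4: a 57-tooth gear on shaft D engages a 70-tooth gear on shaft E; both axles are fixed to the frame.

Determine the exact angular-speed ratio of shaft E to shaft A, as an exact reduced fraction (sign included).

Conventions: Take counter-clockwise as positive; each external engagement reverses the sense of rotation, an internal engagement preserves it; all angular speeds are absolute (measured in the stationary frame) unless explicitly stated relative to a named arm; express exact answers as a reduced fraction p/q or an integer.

class = fixed-axis compound train [4 meshes; 4 ratios multiply, 4 sense flips]
mesh 1 [65T→44T]: running ratio 65/44, sense −
mesh 2 [73T→87T]: running ratio 4745/3828, sense +
mesh 3 [57T→85T]: running ratio 18031/21692, sense −
mesh 4 [57T→70T]: running ratio 1027767/1518440, sense +
ω_out/ω_in = 1027767/1518440

1027767/1518440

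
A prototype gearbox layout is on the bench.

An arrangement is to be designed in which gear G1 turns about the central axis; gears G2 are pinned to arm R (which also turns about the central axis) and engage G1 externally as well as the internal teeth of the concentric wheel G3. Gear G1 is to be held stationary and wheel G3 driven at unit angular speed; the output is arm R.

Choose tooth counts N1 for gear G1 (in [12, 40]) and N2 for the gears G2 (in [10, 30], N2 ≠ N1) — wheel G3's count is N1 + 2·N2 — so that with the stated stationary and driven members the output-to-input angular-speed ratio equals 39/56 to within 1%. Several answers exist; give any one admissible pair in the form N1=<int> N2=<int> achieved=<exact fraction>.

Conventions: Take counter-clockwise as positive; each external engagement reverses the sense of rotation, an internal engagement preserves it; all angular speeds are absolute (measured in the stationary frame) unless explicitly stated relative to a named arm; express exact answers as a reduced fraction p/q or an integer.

class = planetary set [ratio 39/56 wanted; Willis about the carrier]
Willis with ω_sun = 0: ω_arm/ω_ring = N3/(N1+N3); set equal to 39/56  ⇒  N3/N1 = (39/56)/(1 − 39/56) = 39/17
N3 = N1 + 2·N2  ⇒  N2/N1 = (N3/N1 − 1)/2 = (39/17 − 1)/2 = 11/17
smallest multiple with N1 ≥ 12 and N2 ≥ 10: k = 1  ⇒  N1 = 1·17 = 17, N2 = 1·11 = 11 (N1 ≤ 40, N2 ≤ 30, N2 ≠ N1 ✓), N3 = 17 + 2·11 = 39
check: N3/(N1+N3) with N1 = 17, N3 = 39 gives 39/56; |achieved − target| = 0 ≤ 39/5600 ✓

N1=17 N2=11 achieved=39/56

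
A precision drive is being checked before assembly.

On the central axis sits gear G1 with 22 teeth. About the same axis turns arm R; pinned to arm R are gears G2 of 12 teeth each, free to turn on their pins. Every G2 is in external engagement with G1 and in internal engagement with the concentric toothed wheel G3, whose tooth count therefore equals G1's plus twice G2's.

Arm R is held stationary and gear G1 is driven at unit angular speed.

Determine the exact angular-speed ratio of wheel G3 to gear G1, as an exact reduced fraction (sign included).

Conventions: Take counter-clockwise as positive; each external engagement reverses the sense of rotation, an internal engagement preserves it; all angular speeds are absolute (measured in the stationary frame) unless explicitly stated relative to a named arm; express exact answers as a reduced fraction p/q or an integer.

recognized (axles ride arm R): planetary set, 22/12/46 teeth
ring teeth: 22 + 2·12 = 46
22(ω_sun−ω_arm) = −46(ω_ring−ω_arm),  ω_arm = 0, ω_sun = 1
ω_ring = 0 − (22/46)(1−0) = -11/23
ω_out/ω_in = -11/23

-11/23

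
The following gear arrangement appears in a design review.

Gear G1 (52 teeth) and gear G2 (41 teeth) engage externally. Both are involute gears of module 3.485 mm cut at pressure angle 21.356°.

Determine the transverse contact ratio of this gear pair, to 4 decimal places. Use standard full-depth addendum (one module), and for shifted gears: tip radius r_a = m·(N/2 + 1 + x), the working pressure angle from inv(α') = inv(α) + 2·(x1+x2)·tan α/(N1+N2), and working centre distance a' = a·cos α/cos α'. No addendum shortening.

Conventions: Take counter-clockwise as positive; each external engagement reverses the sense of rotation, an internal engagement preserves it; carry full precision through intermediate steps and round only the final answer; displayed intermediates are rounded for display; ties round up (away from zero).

recognized (one external pair, fixed centres): single-mesh tooth geometry, m = 3.485, N1 = 52, N2 = 41
base radii: r_b1 = 84.388332, r_b2 = 66.536954
tip radii: r_a1 = 94.095000, r_a2 = 74.927500
no profile shift: α' = α, a' = a
action lengths: √(r_a1²−r_b1²) = 41.623052, √(r_a2²−r_b2²) = 34.452344
base pitch p_b = π·m·cos α = 10.196683
CR = (41.623052 + 34.452344 − 162.052500·sin 21.35600°)/10.196683 = 1.673298
contact ratio ≈ 1.6733

1.6733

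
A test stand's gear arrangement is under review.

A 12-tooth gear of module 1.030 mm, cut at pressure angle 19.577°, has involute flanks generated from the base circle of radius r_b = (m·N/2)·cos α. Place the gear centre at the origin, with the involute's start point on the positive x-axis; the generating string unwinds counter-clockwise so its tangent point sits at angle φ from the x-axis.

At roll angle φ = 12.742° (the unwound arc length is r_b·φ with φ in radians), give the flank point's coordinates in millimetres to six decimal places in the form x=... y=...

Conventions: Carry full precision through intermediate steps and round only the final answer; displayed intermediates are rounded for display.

topology: single-mesh involute geometry — m = 1.030, N = 12
pitch radius r_p = m·N/2 = 1.030·12/2 = 6.180000
base radius r_b = r_p·cos α = 6.180000·cos 19.577° = 5.822747
roll angle φ = 12.742° = 0.22238985 rad
x = r_b·(cos φ + φ·sin φ) = 5.964960
y = r_b·(sin φ − φ·cos φ) = 0.021242

x=5.964960 y=0.021242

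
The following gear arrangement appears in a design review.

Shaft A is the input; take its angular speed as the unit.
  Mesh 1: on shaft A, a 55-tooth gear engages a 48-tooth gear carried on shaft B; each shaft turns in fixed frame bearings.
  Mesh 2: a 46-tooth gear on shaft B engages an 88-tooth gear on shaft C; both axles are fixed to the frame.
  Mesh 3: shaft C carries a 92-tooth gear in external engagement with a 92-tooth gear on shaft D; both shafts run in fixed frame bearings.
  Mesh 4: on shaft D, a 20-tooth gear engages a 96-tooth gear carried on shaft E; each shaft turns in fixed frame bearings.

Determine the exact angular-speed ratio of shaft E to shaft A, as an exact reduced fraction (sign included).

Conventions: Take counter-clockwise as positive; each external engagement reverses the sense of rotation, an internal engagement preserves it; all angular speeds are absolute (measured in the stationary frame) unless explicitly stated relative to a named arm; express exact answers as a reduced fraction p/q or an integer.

575/4608

class = fixed-axis compound train [4 meshes; 4 ratios multiply, 4 sense flips]
mesh 1 [55T→48T]: running ratio 55/48, sense −
mesh 2 [46T→88T]: running ratio 115/192, sense +
mesh 3 [92T→92T]: running ratio 115/192, sense −
mesh 4 [20T→96T]: running ratio 575/4608, sense +
ω_out/ω_in = 575/4608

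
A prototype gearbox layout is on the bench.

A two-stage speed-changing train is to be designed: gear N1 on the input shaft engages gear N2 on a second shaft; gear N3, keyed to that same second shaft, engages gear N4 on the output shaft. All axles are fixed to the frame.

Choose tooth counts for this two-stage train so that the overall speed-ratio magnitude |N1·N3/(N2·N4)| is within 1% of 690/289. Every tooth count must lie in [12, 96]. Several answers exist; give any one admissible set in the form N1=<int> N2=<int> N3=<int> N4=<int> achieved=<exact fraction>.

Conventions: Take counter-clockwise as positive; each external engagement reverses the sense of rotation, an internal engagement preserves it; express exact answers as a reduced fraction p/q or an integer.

topology: fixed-axis compound train — 2 stages, target 690/289
target = 690/289 in lowest terms: an exact hit needs N1·N3 = k·690 and N2·N4 = k·289 for one integer k, every count in [12, 96]; additionally prefer no 1:1 stage (N1 ≠ N2, N3 ≠ N4)
k = 1: N1·N3 = 690 = 15·46, N2·N4 = 289 = 17·17
achieved = 15·46/(17·17) = 690/289; |achieved − target| = 0 ≤ 69/2890 ✓

N1=15 N2=17 N3=46 N4=17 achieved=690/289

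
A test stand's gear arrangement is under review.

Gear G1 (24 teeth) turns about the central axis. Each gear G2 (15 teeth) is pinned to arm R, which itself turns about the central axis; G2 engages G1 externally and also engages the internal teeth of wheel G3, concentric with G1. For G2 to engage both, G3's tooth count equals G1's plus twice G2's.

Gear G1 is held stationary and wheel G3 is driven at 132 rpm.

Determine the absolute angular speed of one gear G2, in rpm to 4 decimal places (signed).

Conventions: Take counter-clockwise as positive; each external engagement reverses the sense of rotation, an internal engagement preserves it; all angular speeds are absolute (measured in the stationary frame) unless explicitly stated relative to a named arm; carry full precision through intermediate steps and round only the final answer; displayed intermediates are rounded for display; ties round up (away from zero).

planetary set (24T centre, 15T on arm, 54T internal) — Willis relation
normalise by the input: solve with ω_ring = 1, then scale by 132 rpm
ring teeth: 24 + 2·15 = 54
24(ω_sun−ω_arm) = −54(ω_ring−ω_arm),  ω_sun = 0, ω_ring = 1
24(0−ω_arm) = −54(1−ω_arm)  ⇒  78·ω_arm = 54  ⇒  ω_arm = 9/13
sun–planet mesh: 24·(0−9/13) = −15·(ω_p−ω_arm)  ⇒  ω_p−ω_arm = 72/65
ω_p = 9/13 + 72/65 = 9/5
scale: ω_p = 9/5 × 132 rpm = +237.6000 rpm

+237.6000 rpm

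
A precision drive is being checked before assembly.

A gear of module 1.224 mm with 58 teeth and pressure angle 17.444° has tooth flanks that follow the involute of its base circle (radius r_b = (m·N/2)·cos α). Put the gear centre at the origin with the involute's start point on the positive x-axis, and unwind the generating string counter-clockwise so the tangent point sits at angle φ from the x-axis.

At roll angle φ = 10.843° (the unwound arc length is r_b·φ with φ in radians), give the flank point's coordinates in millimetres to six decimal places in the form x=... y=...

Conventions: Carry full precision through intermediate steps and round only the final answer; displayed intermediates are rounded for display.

recognized (one wheel, involute flank): single-mesh tooth geometry, m = 1.224, N = 58
pitch radius r_p = m·N/2 = 1.224·58/2 = 35.496000
base radius r_b = r_p·cos α = 35.496000·cos 17.444° = 33.863553
roll angle φ = 10.843° = 0.18924605 rad
x = r_b·(cos φ + φ·sin φ) = 34.464530
y = r_b·(sin φ − φ·cos φ) = 0.076232

x=34.464530 y=0.076232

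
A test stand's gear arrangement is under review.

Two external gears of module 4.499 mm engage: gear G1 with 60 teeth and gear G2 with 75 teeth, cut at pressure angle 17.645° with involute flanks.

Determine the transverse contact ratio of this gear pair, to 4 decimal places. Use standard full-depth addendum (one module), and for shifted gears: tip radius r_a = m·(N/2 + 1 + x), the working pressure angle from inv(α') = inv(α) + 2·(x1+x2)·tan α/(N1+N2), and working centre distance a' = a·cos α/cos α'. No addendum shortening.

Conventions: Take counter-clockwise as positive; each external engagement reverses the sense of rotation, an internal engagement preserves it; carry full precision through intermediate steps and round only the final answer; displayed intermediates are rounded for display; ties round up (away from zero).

topology: single-mesh involute geometry — m = 4.499, 60T/75T pair
base radii: r_b1 = 128.620052, r_b2 = 160.775065
tip radii: r_a1 = 139.469000, r_a2 = 173.211500
no profile shift: α' = α, a' = a
action lengths: √(r_a1²−r_b1²) = 53.930364, √(r_a2²−r_b2²) = 64.448446
base pitch p_b = π·m·cos α = 13.469060
CR = (53.930364 + 64.448446 − 303.682500·sin 17.64500°)/13.469060 = 1.954631
contact ratio ≈ 1.9546

1.9546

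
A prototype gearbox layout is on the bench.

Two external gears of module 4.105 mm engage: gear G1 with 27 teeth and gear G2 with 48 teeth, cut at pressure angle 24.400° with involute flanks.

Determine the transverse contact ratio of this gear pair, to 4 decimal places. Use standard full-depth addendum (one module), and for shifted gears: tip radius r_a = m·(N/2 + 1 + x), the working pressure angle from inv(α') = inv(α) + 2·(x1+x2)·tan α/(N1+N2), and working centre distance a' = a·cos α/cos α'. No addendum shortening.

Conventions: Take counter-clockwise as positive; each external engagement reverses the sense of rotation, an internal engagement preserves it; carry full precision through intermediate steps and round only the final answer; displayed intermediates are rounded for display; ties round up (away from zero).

1.5145

topology: single-mesh involute geometry — m = 4.105, 27T/48T pair
base radii: r_b1 = 50.467812, r_b2 = 89.720554
tip radii: r_a1 = 59.522500, r_a2 = 102.625000
no profile shift: α' = α, a' = a
action lengths: √(r_a1²−r_b1²) = 31.558327, √(r_a2²−r_b2²) = 49.820807
base pitch p_b = π·m·cos α = 11.744393
CR = (31.558327 + 49.820807 − 153.937500·sin 24.40000°)/11.744393 = 1.514499
contact ratio ≈ 1.5145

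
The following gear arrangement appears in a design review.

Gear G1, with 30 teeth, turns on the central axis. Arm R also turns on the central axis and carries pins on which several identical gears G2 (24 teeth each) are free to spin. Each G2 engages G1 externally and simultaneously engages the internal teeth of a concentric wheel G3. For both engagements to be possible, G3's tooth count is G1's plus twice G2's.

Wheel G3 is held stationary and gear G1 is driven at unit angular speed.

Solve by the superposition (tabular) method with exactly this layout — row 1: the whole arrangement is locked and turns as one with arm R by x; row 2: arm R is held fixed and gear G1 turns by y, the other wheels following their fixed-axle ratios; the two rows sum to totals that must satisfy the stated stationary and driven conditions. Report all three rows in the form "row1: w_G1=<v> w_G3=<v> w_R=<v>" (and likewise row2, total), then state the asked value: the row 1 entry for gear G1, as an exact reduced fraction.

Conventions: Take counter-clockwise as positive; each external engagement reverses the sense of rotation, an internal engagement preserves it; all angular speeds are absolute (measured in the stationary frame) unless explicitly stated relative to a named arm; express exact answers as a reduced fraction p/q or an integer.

class = planetary set [G3 = 30+2·24 = 78; Willis about the carrier]
row 1: whole set turns with the arm by x
superposition row 2 [arm held]: sun y, ring −(30/78)·y, arm 0
boundary: total ω_ring = x − (30/78)·y = 0 and total ω_sun = x + y = 1  ⇒  y = 13/18, x = 5/18
row 2 ring = −(30/78)·13/18 = -5/18
totals (row 1 + row 2): sun 5/18 + 13/18 = 1, ring 5/18 + (-5/18) = 0, arm 5/18 + 0 = 5/18
asked cell (row1, sun) = 5/18

row1: w_G1=5/18 w_G3=5/18 w_R=5/18
row2: w_G1=13/18 w_G3=-5/18 w_R=0
total: w_G1=1 w_G3=0 w_R=5/18
asked value: 5/18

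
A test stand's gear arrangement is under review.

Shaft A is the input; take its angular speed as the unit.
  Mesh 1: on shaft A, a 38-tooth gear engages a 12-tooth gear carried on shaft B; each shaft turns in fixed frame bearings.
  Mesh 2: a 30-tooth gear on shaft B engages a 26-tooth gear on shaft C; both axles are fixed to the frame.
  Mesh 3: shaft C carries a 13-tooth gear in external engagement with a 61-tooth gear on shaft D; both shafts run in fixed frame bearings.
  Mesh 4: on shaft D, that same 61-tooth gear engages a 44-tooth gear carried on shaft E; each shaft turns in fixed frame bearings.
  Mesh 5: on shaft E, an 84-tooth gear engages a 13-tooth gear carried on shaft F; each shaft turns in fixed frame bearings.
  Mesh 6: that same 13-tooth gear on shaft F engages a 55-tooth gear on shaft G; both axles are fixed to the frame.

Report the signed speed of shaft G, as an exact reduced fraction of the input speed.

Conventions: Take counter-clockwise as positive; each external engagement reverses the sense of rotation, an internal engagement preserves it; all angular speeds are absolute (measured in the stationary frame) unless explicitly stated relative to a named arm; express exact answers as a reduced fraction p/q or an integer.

399/242

6-mesh fixed-axis compound train (all bearings frame-fixed)
mesh 1 [38T→12T]: |ω|/ω_in = 1×38/12 = 19/6, sense flips to −
mesh 2 [30T→26T]: |ω|/ω_in = (19/6)×30/26 = 95/26, sense flips to +
mesh 3 [13T→61T]: |ω|/ω_in = (95/26)×13/61 = 95/122, sense flips to −
mesh 4 [61T→44T]: |ω|/ω_in = (95/122)×61/44 = 95/88, sense flips to +
mesh 5 [84T→13T]: |ω|/ω_in = (95/88)×84/13 = 1995/286, sense flips to −
mesh 6 [13T→55T]: |ω|/ω_in = (1995/286)×13/55 = 399/242, sense flips to +
signed output speed (× input speed) = 399/242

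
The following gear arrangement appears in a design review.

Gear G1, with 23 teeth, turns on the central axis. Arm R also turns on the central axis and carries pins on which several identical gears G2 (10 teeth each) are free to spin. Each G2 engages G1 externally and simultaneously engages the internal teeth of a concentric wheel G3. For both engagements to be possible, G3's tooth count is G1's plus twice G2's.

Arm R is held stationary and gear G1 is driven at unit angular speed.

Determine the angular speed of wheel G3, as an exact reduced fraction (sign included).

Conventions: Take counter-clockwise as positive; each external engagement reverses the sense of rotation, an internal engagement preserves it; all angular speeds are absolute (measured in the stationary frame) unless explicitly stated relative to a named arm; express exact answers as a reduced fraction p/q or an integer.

recognized (axles ride arm R): planetary set, 23/10/43 teeth
ring teeth: 23 + 2·10 = 43
23(ω_sun−ω_arm) = −43(ω_ring−ω_arm),  ω_arm = 0, ω_sun = 1
ω_ring = 0 − (23/43)(1−0) = -23/43
exact speed ratio = -23/43

-23/43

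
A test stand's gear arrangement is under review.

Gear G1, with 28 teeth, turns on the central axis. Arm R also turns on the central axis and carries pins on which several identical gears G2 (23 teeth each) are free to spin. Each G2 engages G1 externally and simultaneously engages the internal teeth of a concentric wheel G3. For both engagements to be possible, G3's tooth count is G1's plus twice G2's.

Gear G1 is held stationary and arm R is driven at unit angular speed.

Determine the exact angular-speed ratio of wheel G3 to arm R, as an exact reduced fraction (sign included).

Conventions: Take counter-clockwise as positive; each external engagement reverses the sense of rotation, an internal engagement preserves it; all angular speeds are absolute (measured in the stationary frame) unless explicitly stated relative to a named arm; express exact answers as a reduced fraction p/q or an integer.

51/37

planetary set (28T centre, 23T on arm, 74T internal) — Willis relation
ring teeth: 28 + 2·23 = 74
28(ω_sun−ω_arm) = −74(ω_ring−ω_arm),  ω_sun = 0, ω_arm = 1
ω_ring = 1 − (28/74)(0−1) = 51/37
ω_out/ω_in = 51/37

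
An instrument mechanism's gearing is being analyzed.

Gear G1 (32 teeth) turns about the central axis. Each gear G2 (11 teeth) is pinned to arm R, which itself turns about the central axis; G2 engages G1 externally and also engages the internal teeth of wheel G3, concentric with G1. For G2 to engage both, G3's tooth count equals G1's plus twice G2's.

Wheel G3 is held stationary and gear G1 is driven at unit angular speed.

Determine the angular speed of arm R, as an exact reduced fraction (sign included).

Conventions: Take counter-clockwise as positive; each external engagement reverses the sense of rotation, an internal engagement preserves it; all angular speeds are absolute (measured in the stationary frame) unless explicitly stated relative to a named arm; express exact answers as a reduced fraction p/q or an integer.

16/43

recognized (axles ride arm R): planetary set, 32/11/54 teeth
ring teeth: 32 + 2·11 = 54
32(ω_sun−ω_arm) = −54(ω_ring−ω_arm),  ω_ring = 0, ω_sun = 1
32(1−ω_arm) = −54(0−ω_arm)  ⇒  86·ω_arm = 32  ⇒  ω_arm = 16/43
exact speed ratio = 16/43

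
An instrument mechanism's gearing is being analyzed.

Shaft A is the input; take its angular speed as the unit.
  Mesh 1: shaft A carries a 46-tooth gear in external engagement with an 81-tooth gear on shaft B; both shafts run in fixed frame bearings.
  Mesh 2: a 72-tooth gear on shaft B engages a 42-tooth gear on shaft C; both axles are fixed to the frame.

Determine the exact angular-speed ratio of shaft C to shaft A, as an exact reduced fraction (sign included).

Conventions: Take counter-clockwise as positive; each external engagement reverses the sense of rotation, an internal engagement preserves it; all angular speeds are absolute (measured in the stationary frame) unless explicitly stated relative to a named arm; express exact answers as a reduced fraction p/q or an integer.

class = fixed-axis compound train [2 meshes; 2 ratios multiply, 2 sense flips]
mesh 1 [46T→81T]: running ratio 46/81, sense −
mesh 2 [72T→42T]: running ratio 184/189, sense +
ω_out/ω_in = 184/189

184/189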